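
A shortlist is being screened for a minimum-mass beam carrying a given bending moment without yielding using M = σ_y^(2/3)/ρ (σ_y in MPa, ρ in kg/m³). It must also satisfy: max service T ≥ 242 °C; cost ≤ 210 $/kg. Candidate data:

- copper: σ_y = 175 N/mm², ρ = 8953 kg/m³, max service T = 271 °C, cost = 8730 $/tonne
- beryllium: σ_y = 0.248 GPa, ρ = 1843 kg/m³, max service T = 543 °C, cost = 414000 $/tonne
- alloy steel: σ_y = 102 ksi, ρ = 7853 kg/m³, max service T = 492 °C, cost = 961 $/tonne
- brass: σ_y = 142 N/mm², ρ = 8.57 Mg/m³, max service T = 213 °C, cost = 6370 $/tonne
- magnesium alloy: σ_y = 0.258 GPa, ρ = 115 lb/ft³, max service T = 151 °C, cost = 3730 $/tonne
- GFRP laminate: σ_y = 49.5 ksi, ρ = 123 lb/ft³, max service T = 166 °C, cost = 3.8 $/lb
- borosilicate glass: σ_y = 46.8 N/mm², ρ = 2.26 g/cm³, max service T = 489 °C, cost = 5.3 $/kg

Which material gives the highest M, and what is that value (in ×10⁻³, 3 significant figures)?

alloy steel, M = 10.1×10⁻³

Screen on constraints: max service T ≥ 242 °C; cost ≤ 210 $/kg. Survivors: copper, alloy steel, borosilicate glass.
After converting to SI:
  copper: σ_y = 175.0 MPa, ρ = 8953 kg/m³
  alloy steel: σ_y = 703.3 MPa, ρ = 7853 kg/m³
  borosilicate glass: σ_y = 46.80 MPa, ρ = 2260 kg/m³
  alloy steel: M = 10.1×10⁻³
  borosilicate glass: M = 5.75×10⁻³
  copper: M = 3.49×10⁻³
The maximum is for alloy steel.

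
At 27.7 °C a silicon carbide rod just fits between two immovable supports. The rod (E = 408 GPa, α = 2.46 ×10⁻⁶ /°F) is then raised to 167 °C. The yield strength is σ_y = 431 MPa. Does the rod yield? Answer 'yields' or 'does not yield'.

does not yield

α = 2.46×10⁻⁶/°F × 9/5 = 4.43×10⁻⁶/K.
ΔT = 139.3 K. Constrained thermal stress σ = E·α·ΔT = 408.0×10³ MPa × 4.43×10⁻⁶ × 139.3 = 252 MPa (compressive).
Compare to σ_y = 431 MPa: σ < σ_y, so it does not yield.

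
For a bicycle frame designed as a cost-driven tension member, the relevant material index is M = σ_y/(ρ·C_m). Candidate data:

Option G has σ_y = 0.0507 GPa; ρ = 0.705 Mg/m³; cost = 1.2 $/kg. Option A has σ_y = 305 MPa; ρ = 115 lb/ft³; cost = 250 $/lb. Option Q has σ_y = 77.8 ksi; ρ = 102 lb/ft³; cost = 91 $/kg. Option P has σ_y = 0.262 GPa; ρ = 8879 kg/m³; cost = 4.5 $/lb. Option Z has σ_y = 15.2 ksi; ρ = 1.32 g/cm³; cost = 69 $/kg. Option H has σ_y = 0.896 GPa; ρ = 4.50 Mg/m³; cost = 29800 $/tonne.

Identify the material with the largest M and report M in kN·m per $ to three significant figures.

After converting to SI:
  option G: σ_y = 50.70 MPa, ρ = 705.0 kg/m³, cost = 1.200 $/kg
  option A: σ_y = 305.0 MPa, ρ = 1842 kg/m³, cost = 551.1 $/kg
  option Q: σ_y = 536.4 MPa, ρ = 1634 kg/m³, cost = 91.00 $/kg
  option P: σ_y = 262.0 MPa, ρ = 8879 kg/m³, cost = 9.921 $/kg
  option Z: σ_y = 104.8 MPa, ρ = 1320 kg/m³, cost = 69.00 $/kg
  option H: σ_y = 896.0 MPa, ρ = 4500 kg/m³, cost = 29.80 $/kg
  option G: M = 59.9 kN·m per $
  option H: M = 6.68 kN·m per $
  option Q: M = 3.61 kN·m per $
  option P: M = 2.97 kN·m per $
  option Z: M = 1.15 kN·m per $
  option A: M = 0.300 kN·m per $
The maximum is for option G.

option G, M = 59.9 kN·m per $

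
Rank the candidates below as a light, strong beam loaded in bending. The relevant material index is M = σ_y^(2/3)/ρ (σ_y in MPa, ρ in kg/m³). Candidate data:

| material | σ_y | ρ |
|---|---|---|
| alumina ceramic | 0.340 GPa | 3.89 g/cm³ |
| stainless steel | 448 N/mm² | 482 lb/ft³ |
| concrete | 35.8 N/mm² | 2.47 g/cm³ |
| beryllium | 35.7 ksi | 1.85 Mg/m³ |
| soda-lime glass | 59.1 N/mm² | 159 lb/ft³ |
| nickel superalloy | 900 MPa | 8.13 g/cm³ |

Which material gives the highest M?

Convert each candidate to consistent units, then evaluate M:
  alumina ceramic: σ_y = 340.0 MPa, ρ = 3890 kg/m³
  stainless steel: σ_y = 448.0 MPa, ρ = 7721 kg/m³
  concrete: σ_y = 35.80 MPa, ρ = 2470 kg/m³
  beryllium: σ_y = 246.1 MPa, ρ = 1850 kg/m³
  soda-lime glass: σ_y = 59.10 MPa, ρ = 2547 kg/m³
  nickel superalloy: σ_y = 900.0 MPa, ρ = 8130 kg/m³
  beryllium: M = 21.2×10⁻³
  alumina ceramic: M = 12.5×10⁻³
  nickel superalloy: M = 11.5×10⁻³
  stainless steel: M = 7.58×10⁻³
  soda-lime glass: M = 5.96×10⁻³
  concrete: M = 4.40×10⁻³
The maximum is for beryllium.

beryllium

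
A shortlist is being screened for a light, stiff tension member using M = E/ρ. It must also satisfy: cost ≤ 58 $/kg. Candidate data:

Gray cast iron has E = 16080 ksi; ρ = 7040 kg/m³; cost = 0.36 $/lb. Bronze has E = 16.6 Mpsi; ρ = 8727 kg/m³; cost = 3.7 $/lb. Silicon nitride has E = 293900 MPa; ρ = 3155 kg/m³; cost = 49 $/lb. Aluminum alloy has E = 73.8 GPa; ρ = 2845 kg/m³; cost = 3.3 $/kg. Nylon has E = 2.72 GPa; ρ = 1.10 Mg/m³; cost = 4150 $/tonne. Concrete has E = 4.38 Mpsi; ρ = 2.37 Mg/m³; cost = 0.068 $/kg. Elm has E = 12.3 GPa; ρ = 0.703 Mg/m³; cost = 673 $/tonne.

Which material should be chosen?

aluminum alloy

Screen on constraints: cost ≤ 58 $/kg. Survivors: gray cast iron, bronze, aluminum alloy, nylon, concrete, elm.
Convert each candidate to consistent units, then evaluate M:
  gray cast iron: E = 110.9 GPa, ρ = 7040 kg/m³
  bronze: E = 114.5 GPa, ρ = 8727 kg/m³
  aluminum alloy: E = 73.80 GPa, ρ = 2845 kg/m³
  nylon: E = 2.720 GPa, ρ = 1100 kg/m³
  concrete: E = 30.20 GPa, ρ = 2370 kg/m³
  elm: E = 12.30 GPa, ρ = 703.0 kg/m³
  aluminum alloy: M = 25.9 MN·m/kg
  elm: M = 17.5 MN·m/kg
  gray cast iron: M = 15.7 MN·m/kg
  bronze: M = 13.1 MN·m/kg
  concrete: M = 12.7 MN·m/kg
  nylon: M = 2.47 MN·m/kg
Aluminum alloy ranks first.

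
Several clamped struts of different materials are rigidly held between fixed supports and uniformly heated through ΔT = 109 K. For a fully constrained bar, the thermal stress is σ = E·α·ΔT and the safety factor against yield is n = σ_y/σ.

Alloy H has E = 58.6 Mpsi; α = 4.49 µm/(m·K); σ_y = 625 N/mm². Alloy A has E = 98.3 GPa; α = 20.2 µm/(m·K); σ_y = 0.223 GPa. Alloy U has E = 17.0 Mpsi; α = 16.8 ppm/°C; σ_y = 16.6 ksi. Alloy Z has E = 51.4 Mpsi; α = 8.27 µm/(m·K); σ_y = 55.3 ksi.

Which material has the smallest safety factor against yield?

alloy U

Converting E to GPa, α to ×10⁻⁶/K, σ_y to MPa, then σ and n for each:
  alloy H: E = 404.0, α = 4.49, σ_y = 625.0 → σ = 198 MPa, n = 3.16
  alloy A: E = 98.30, α = 20.2, σ_y = 223.0 → σ = 216 MPa, n = 1.03
  alloy U: E = 117.2, α = 16.8, σ_y = 114.5 → σ = 215 MPa, n = 0.533
  alloy Z: E = 354.4, α = 8.27, σ_y = 381.3 → σ = 319 MPa, n = 1.19
Smallest n: alloy U with n = 0.533.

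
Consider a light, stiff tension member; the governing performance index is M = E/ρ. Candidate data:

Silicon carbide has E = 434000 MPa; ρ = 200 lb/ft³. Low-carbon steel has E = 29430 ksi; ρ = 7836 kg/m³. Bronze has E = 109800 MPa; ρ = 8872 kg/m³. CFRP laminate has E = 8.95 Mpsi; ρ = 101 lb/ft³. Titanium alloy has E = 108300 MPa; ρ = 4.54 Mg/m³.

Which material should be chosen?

Convert each candidate to consistent units, then evaluate M:
  silicon carbide: E = 434.0 GPa, ρ = 3204 kg/m³
  low-carbon steel: E = 202.9 GPa, ρ = 7836 kg/m³
  bronze: E = 109.8 GPa, ρ = 8872 kg/m³
  CFRP laminate: E = 61.71 GPa, ρ = 1618 kg/m³
  titanium alloy: E = 108.3 GPa, ρ = 4540 kg/m³
  silicon carbide: M = 135 MN·m/kg
  CFRP laminate: M = 38.1 MN·m/kg
  low-carbon steel: M = 25.9 MN·m/kg
  titanium alloy: M = 23.9 MN·m/kg
  bronze: M = 12.4 MN·m/kg
Silicon carbide has the largest M.

silicon carbide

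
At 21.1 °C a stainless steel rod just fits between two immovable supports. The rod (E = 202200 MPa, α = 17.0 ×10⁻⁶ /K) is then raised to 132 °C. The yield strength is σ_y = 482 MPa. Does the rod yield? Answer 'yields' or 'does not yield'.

E = 202200 MPa = 202.2 GPa.
ΔT = 110.9 K. Constrained thermal stress σ = E·α·ΔT = 202.2×10³ MPa × 17.0×10⁻⁶ × 110.9 = 381 MPa (compressive).
Compare to σ_y = 482 MPa: σ < σ_y, so it does not yield.

does not yield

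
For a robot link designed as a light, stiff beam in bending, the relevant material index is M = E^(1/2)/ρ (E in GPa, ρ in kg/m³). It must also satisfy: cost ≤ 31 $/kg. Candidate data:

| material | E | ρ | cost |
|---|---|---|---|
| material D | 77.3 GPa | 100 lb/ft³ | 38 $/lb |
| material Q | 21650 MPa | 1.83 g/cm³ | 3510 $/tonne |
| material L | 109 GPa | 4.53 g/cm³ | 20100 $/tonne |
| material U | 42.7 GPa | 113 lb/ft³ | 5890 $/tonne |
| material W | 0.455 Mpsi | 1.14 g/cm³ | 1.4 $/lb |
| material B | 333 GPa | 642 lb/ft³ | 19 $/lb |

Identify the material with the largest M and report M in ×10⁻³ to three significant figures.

Screen on constraints: cost ≤ 31 $/kg. Survivors: material Q, material L, material U, material W.
Convert each candidate to consistent units, then evaluate M:
  material Q: E = 21.65 GPa, ρ = 1830 kg/m³
  material L: E = 109.0 GPa, ρ = 4530 kg/m³
  material U: E = 42.70 GPa, ρ = 1810 kg/m³
  material W: E = 3.137 GPa, ρ = 1140 kg/m³
  material U: M = 3.61×10⁻³
  material Q: M = 2.54×10⁻³
  material L: M = 2.30×10⁻³
  material W: M = 1.55×10⁻³
Material U has the largest M.

material U, M = 3.61×10⁻³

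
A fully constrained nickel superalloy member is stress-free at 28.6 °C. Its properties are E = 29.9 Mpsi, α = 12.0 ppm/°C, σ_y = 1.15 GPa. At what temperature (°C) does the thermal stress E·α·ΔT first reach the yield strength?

E = 29.9 Mpsi = 206.2 GPa.
σ_y = 1.15 GPa = 1150 MPa.
E·α·ΔT = 1150 MPa ⇒ ΔT = 1150 / (206.2×10³ × 12.0×10⁻⁶) = 464.9 K.
T = 28.6 + 464.9 = 493.5 °C.

493 °C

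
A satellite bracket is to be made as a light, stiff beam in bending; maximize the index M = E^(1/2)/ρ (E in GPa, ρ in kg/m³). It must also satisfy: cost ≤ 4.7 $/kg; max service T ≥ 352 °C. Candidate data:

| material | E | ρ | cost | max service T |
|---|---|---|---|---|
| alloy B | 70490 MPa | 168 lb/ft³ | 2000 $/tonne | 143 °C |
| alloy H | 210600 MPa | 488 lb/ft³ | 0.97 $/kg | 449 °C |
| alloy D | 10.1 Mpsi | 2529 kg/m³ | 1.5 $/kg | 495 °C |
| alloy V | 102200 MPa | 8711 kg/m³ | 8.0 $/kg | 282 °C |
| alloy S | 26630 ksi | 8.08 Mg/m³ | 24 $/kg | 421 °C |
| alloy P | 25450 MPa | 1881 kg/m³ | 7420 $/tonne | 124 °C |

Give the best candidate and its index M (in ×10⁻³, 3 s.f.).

alloy D, M = 3.30×10⁻³

Screen on constraints: cost ≤ 4.7 $/kg; max service T ≥ 352 °C. Survivors: alloy H, alloy D.
In SI units:
  alloy H: E = 210.6 GPa, ρ = 7817 kg/m³
  alloy D: E = 69.64 GPa, ρ = 2529 kg/m³
  alloy D: M = 3.30×10⁻³
  alloy H: M = 1.86×10⁻³
Alloy D has the largest M.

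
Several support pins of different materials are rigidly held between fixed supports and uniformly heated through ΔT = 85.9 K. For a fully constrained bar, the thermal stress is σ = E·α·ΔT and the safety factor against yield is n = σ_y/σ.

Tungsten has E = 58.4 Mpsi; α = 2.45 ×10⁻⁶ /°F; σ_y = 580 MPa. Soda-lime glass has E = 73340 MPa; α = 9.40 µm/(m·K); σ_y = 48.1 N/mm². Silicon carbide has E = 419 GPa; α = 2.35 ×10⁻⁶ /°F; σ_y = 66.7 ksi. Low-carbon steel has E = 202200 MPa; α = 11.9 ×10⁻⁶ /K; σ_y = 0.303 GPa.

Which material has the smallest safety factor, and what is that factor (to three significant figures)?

soda-lime glass, n = 0.812

With everything in SI (GPa, ×10⁻⁶/K, MPa):
  tungsten: E = 402.7, α = 4.41, σ_y = 580.0 → σ = 153 MPa, n = 3.80
  soda-lime glass: E = 73.34, α = 9.40, σ_y = 48.10 → σ = 59.2 MPa, n = 0.812
  silicon carbide: E = 419.0, α = 4.23, σ_y = 459.9 → σ = 152 MPa, n = 3.02
  low-carbon steel: E = 202.2, α = 11.9, σ_y = 303.0 → σ = 207 MPa, n = 1.47
The minimum is soda-lime glass at n = 0.812.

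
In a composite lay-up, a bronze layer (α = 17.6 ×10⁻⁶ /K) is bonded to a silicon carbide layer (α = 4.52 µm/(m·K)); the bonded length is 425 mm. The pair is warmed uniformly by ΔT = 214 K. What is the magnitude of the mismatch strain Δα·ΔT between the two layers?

2.80×10⁻³

Δα = |17.6 − 4.52|×10⁻⁶/K = 13.1×10⁻⁶/K.
Mismatch strain = Δα·ΔT = 13.1×10⁻⁶ × 214.0 = 2.80×10⁻³.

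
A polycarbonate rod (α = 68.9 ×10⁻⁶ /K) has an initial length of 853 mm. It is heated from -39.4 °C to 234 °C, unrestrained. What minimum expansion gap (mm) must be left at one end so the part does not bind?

16.1 mm

ΔT = 234 − (-39.4) = 273.4 K.
ΔL = α·L₀·ΔT = 68.9×10⁻⁶ × 853 mm × 273.4 K = 16.1 mm.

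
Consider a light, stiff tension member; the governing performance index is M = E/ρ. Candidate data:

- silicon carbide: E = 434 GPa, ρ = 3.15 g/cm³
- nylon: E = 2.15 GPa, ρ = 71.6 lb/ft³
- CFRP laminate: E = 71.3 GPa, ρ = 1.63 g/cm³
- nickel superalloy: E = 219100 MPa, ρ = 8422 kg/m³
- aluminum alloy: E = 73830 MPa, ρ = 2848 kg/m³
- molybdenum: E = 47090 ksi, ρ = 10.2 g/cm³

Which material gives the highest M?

silicon carbide

Normalizing units and computing the index:
  silicon carbide: E = 434.0 GPa, ρ = 3150 kg/m³
  nylon: E = 2.150 GPa, ρ = 1147 kg/m³
  CFRP laminate: E = 71.30 GPa, ρ = 1630 kg/m³
  nickel superalloy: E = 219.1 GPa, ρ = 8422 kg/m³
  aluminum alloy: E = 73.83 GPa, ρ = 2848 kg/m³
  molybdenum: E = 324.7 GPa, ρ = 10200 kg/m³
  silicon carbide: M = 138 MN·m/kg
  CFRP laminate: M = 43.7 MN·m/kg
  molybdenum: M = 31.8 MN·m/kg
  nickel superalloy: M = 26.0 MN·m/kg
  aluminum alloy: M = 25.9 MN·m/kg
  nylon: M = 1.87 MN·m/kg
The maximum is for silicon carbide.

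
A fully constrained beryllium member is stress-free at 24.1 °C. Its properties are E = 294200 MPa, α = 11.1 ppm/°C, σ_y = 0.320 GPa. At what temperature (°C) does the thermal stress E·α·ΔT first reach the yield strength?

E = 294200 MPa = 294.2 GPa.
σ_y = 0.320 GPa = 320.0 MPa.
E·α·ΔT = 320.0 MPa ⇒ ΔT = 320.0 / (294.2×10³ × 11.1×10⁻⁶) = 97.99 K.
T = 24.1 + 97.99 = 122.1 °C.

122 °C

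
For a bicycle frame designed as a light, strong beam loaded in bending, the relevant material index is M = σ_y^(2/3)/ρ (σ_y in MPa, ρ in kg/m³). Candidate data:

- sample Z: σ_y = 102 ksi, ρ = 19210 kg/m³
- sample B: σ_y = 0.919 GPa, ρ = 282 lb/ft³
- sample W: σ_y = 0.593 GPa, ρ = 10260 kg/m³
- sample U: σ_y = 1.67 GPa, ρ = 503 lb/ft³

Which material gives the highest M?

Normalizing units and computing the index:
  sample Z: σ_y = 703.3 MPa, ρ = 19210 kg/m³
  sample B: σ_y = 919.0 MPa, ρ = 4517 kg/m³
  sample W: σ_y = 593.0 MPa, ρ = 10260 kg/m³
  sample U: σ_y = 1670 MPa, ρ = 8057 kg/m³
  sample B: M = 20.9×10⁻³
  sample U: M = 17.5×10⁻³
  sample W: M = 6.88×10⁻³
  sample Z: M = 4.12×10⁻³
Highest index: sample B.

sample B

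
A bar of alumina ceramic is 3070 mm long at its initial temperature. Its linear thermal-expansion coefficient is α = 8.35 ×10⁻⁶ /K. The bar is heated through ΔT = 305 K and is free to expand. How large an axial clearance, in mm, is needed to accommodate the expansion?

ΔL = α·L₀·ΔT = 8.35×10⁻⁶ × 3070 mm × 305.0 K = 7.82 mm.

7.82 mm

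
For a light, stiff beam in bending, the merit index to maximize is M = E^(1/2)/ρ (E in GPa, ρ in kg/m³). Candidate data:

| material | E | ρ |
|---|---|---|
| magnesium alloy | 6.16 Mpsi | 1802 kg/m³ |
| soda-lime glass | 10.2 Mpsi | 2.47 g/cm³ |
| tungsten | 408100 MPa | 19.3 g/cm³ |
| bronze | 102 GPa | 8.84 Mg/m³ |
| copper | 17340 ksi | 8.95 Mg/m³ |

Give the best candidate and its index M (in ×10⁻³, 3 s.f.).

magnesium alloy, M = 3.62×10⁻³

Putting every candidate on a common basis:
  magnesium alloy: E = 42.47 GPa, ρ = 1802 kg/m³
  soda-lime glass: E = 70.33 GPa, ρ = 2470 kg/m³
  tungsten: E = 408.1 GPa, ρ = 19300 kg/m³
  bronze: E = 102.0 GPa, ρ = 8840 kg/m³
  copper: E = 119.6 GPa, ρ = 8950 kg/m³
  magnesium alloy: M = 3.62×10⁻³
  soda-lime glass: M = 3.40×10⁻³
  copper: M = 1.22×10⁻³
  bronze: M = 1.14×10⁻³
  tungsten: M = 1.05×10⁻³
Magnesium alloy has the largest M.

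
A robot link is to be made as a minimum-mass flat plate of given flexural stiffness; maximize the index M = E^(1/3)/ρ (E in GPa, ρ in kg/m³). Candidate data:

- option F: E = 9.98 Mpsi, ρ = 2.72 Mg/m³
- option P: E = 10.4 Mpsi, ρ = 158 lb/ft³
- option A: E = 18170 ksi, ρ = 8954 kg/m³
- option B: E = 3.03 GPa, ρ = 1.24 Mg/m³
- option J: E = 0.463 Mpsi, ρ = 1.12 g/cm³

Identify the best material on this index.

option P

Convert each candidate to consistent units, then evaluate M:
  option F: E = 68.81 GPa, ρ = 2720 kg/m³
  option P: E = 71.71 GPa, ρ = 2531 kg/m³
  option A: E = 125.3 GPa, ρ = 8954 kg/m³
  option B: E = 3.030 GPa, ρ = 1240 kg/m³
  option J: E = 3.192 GPa, ρ = 1120 kg/m³
  option P: M = 1.64×10⁻³
  option F: M = 1.51×10⁻³
  option J: M = 1.31×10⁻³
  option B: M = 1.17×10⁻³
  option A: M = 0.559×10⁻³
Option P has the largest M.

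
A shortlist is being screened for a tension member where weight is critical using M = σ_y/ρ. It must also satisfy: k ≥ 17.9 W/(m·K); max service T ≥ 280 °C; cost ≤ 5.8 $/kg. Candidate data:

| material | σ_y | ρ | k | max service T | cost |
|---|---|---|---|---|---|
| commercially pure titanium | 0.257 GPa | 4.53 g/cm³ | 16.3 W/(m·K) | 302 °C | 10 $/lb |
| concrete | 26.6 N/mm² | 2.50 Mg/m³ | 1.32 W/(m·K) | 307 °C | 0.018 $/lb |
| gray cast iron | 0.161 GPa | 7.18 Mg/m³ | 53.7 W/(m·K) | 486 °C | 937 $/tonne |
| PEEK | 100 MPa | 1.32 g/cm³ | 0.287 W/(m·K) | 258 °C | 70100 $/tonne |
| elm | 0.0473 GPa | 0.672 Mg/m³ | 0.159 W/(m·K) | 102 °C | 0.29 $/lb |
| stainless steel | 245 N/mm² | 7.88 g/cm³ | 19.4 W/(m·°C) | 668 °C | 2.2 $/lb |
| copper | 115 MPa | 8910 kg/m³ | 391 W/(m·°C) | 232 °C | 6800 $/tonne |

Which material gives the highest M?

stainless steel

Screen on constraints: k ≥ 17.9 W/(m·K); max service T ≥ 280 °C; cost ≤ 5.8 $/kg. Survivors: gray cast iron, stainless steel.
Normalizing units and computing the index:
  gray cast iron: σ_y = 161.0 MPa, ρ = 7180 kg/m³
  stainless steel: σ_y = 245.0 MPa, ρ = 7880 kg/m³
  stainless steel: M = 31.1 kN·m/kg
  gray cast iron: M = 22.4 kN·m/kg
Stainless steel has the largest M.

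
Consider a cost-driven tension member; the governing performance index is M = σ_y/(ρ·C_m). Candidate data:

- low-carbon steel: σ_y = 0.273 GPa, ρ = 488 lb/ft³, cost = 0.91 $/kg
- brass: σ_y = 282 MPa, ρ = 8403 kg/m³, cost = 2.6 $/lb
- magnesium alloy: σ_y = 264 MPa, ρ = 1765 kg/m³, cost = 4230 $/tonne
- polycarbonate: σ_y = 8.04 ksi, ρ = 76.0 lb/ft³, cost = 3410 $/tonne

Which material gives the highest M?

Normalizing units and computing the index:
  low-carbon steel: σ_y = 273.0 MPa, ρ = 7817 kg/m³, cost = 0.9100 $/kg
  brass: σ_y = 282.0 MPa, ρ = 8403 kg/m³, cost = 5.732 $/kg
  magnesium alloy: σ_y = 264.0 MPa, ρ = 1765 kg/m³, cost = 4.230 $/kg
  polycarbonate: σ_y = 55.43 MPa, ρ = 1217 kg/m³, cost = 3.410 $/kg
  low-carbon steel: M = 38.4 kN·m per $
  magnesium alloy: M = 35.4 kN·m per $
  polycarbonate: M = 13.4 kN·m per $
  brass: M = 5.85 kN·m per $
Low-carbon steel has the largest M.

low-carbon steel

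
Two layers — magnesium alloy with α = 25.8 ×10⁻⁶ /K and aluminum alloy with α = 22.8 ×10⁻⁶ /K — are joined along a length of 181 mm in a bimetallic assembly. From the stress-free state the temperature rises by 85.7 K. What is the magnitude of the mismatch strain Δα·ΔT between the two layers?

Δα = |25.8 − 22.8|×10⁻⁶/K = 3.00×10⁻⁶/K.
Mismatch strain = Δα·ΔT = 3.00×10⁻⁶ × 85.7 = 2.57×10⁻⁴.

2.57×10⁻⁴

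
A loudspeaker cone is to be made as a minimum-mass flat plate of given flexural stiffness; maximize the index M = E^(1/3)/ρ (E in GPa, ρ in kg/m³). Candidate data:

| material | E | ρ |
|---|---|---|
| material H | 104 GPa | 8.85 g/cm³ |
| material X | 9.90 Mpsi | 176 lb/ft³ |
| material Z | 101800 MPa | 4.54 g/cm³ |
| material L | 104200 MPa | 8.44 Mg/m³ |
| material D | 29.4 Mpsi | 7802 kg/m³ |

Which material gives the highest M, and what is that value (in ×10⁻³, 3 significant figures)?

material X, M = 1.45×10⁻³

Convert each candidate to consistent units, then evaluate M:
  material H: E = 104.0 GPa, ρ = 8850 kg/m³
  material X: E = 68.26 GPa, ρ = 2819 kg/m³
  material Z: E = 101.8 GPa, ρ = 4540 kg/m³
  material L: E = 104.2 GPa, ρ = 8440 kg/m³
  material D: E = 202.7 GPa, ρ = 7802 kg/m³
  material X: M = 1.45×10⁻³
  material Z: M = 1.03×10⁻³
  material D: M = 0.753×10⁻³
  material L: M = 0.558×10⁻³
  material H: M = 0.531×10⁻³
Material X ranks first.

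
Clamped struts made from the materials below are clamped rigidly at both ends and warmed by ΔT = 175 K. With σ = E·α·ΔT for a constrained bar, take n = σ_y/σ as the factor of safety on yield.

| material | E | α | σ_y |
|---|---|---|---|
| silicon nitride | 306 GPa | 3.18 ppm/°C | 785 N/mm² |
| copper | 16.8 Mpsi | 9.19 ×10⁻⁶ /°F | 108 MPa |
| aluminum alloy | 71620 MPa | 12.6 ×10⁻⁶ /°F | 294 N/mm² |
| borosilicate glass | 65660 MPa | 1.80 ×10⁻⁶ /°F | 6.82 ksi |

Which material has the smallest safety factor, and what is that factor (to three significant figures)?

In consistent units (E in GPa, α in ×10⁻⁶/K, σ_y in MPa):
  silicon nitride: E = 306.0, α = 3.18, σ_y = 785.0 → σ = 170 MPa, n = 4.61
  copper: E = 115.8, α = 16.5, σ_y = 108.0 → σ = 335 MPa, n = 0.322
  aluminum alloy: E = 71.62, α = 22.7, σ_y = 294.0 → σ = 284 MPa, n = 1.03
  borosilicate glass: E = 65.66, α = 3.24, σ_y = 47.02 → σ = 37.2 MPa, n = 1.26
Smallest n: copper with n = 0.322.

copper, n = 0.322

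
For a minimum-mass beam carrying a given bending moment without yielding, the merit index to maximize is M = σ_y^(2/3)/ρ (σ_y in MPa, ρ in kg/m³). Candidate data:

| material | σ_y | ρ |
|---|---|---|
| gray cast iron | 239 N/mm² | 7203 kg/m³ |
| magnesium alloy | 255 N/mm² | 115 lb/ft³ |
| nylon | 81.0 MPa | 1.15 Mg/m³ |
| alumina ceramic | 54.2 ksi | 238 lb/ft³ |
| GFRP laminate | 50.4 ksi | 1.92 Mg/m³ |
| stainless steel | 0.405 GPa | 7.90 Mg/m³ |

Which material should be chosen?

After converting to SI:
  gray cast iron: σ_y = 239.0 MPa, ρ = 7203 kg/m³
  magnesium alloy: σ_y = 255.0 MPa, ρ = 1842 kg/m³
  nylon: σ_y = 81.00 MPa, ρ = 1150 kg/m³
  alumina ceramic: σ_y = 373.7 MPa, ρ = 3812 kg/m³
  GFRP laminate: σ_y = 347.5 MPa, ρ = 1920 kg/m³
  stainless steel: σ_y = 405.0 MPa, ρ = 7900 kg/m³
  GFRP laminate: M = 25.7×10⁻³
  magnesium alloy: M = 21.8×10⁻³
  nylon: M = 16.3×10⁻³
  alumina ceramic: M = 13.6×10⁻³
  stainless steel: M = 6.93×10⁻³
  gray cast iron: M = 5.35×10⁻³
GFRP laminate has the largest M.

GFRP laminate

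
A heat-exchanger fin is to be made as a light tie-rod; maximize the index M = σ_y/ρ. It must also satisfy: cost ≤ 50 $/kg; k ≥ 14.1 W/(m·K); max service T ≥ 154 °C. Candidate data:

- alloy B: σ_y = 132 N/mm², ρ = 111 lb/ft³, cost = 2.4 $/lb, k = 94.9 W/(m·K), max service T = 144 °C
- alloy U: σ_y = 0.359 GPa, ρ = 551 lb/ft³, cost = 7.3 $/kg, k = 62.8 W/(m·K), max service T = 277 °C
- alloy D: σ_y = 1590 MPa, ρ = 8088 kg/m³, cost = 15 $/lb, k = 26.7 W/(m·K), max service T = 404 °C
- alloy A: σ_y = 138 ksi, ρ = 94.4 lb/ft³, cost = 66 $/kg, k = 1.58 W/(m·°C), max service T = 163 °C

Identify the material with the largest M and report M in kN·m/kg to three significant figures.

alloy D, M = 197 kN·m/kg

Screen on constraints: cost ≤ 50 $/kg; k ≥ 14.1 W/(m·K); max service T ≥ 154 °C. Survivors: alloy U, alloy D.
Convert each candidate to consistent units, then evaluate M:
  alloy U: σ_y = 359.0 MPa, ρ = 8826 kg/m³
  alloy D: σ_y = 1590 MPa, ρ = 8088 kg/m³
  alloy D: M = 197 kN·m/kg
  alloy U: M = 40.7 kN·m/kg
The maximum is for alloy D.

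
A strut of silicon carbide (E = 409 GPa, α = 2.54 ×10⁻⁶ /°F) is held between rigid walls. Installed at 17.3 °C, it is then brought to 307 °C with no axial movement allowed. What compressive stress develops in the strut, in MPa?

α = 2.54×10⁻⁶/°F × 9/5 = 4.57×10⁻⁶/K.
ΔT = 289.7 K. Constrained thermal stress σ = E·α·ΔT = 409.0×10³ MPa × 4.57×10⁻⁶ × 289.7 = 542 MPa (compressive).

542 MPa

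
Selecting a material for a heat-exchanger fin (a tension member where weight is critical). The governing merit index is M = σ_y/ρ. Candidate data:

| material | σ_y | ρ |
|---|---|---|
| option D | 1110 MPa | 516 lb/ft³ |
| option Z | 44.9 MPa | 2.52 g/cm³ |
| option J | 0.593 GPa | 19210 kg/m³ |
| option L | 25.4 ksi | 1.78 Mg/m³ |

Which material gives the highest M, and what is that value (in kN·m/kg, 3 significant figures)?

Putting every candidate on a common basis:
  option D: σ_y = 1110 MPa, ρ = 8266 kg/m³
  option Z: σ_y = 44.90 MPa, ρ = 2520 kg/m³
  option J: σ_y = 593.0 MPa, ρ = 19210 kg/m³
  option L: σ_y = 175.1 MPa, ρ = 1780 kg/m³
  option D: M = 134 kN·m/kg
  option L: M = 98.4 kN·m/kg
  option J: M = 30.9 kN·m/kg
  option Z: M = 17.8 kN·m/kg
Option D has the largest M.

option D, M = 134 kN·m/kg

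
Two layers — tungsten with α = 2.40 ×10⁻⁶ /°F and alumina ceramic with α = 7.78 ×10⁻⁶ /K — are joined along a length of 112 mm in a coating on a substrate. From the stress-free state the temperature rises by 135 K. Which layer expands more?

tungsten: α = 2.40×10⁻⁶/°F × 9/5 = 4.32×10⁻⁶/K.
α(tungsten) = 4.32×10⁻⁶/K vs α(alumina ceramic) = 7.78×10⁻⁶/K.
Higher α expands more for the same ΔT: alumina ceramic.

alumina ceramic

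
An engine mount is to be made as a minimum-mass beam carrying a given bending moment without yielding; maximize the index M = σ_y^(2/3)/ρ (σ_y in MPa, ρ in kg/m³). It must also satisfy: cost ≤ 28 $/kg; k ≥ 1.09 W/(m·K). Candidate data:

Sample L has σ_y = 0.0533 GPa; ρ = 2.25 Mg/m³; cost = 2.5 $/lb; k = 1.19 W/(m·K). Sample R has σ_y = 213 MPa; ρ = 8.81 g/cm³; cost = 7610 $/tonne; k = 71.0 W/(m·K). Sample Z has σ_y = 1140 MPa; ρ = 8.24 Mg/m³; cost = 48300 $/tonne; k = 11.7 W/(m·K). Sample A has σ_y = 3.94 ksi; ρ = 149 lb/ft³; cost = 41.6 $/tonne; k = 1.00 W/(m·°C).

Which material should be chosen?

sample L

Screen on constraints: cost ≤ 28 $/kg; k ≥ 1.09 W/(m·K). Survivors: sample L, sample R.
Normalizing units and computing the index:
  sample L: σ_y = 53.30 MPa, ρ = 2250 kg/m³
  sample R: σ_y = 213.0 MPa, ρ = 8810 kg/m³
  sample L: M = 6.29×10⁻³
  sample R: M = 4.05×10⁻³
Sample L ranks first.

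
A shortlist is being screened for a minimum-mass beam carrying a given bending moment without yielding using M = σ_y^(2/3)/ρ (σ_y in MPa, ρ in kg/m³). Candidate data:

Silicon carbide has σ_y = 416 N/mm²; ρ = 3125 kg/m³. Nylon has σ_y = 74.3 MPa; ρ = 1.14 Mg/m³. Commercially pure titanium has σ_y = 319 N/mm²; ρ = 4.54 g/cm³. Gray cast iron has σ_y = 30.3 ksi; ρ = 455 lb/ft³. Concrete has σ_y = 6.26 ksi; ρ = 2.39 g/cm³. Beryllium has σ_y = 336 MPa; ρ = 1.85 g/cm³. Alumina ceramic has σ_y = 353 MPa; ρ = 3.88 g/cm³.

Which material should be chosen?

In SI units:
  silicon carbide: σ_y = 416.0 MPa, ρ = 3125 kg/m³
  nylon: σ_y = 74.30 MPa, ρ = 1140 kg/m³
  commercially pure titanium: σ_y = 319.0 MPa, ρ = 4540 kg/m³
  gray cast iron: σ_y = 208.9 MPa, ρ = 7288 kg/m³
  concrete: σ_y = 43.16 MPa, ρ = 2390 kg/m³
  beryllium: σ_y = 336.0 MPa, ρ = 1850 kg/m³
  alumina ceramic: σ_y = 353.0 MPa, ρ = 3880 kg/m³
  beryllium: M = 26.1×10⁻³
  silicon carbide: M = 17.8×10⁻³
  nylon: M = 15.5×10⁻³
  alumina ceramic: M = 12.9×10⁻³
  commercially pure titanium: M = 10.3×10⁻³
  concrete: M = 5.15×10⁻³
  gray cast iron: M = 4.83×10⁻³
Beryllium ranks first.

beryllium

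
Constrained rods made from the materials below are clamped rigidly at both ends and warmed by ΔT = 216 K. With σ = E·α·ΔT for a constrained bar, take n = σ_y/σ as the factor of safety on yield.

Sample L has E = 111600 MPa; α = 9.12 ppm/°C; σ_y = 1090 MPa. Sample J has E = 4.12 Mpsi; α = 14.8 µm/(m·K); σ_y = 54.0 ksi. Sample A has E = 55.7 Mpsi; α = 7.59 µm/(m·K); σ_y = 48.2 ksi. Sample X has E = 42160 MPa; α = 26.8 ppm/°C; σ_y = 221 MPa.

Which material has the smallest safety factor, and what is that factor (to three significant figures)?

Converting E to GPa, α to ×10⁻⁶/K, σ_y to MPa, then σ and n for each:
  sample L: E = 111.6, α = 9.12, σ_y = 1090 → σ = 220 MPa, n = 4.96
  sample J: E = 28.41, α = 14.8, σ_y = 372.3 → σ = 90.8 MPa, n = 4.10
  sample A: E = 384.0, α = 7.59, σ_y = 332.3 → σ = 630 MPa, n = 0.528
  sample X: E = 42.16, α = 26.8, σ_y = 221.0 → σ = 244 MPa, n = 0.906
Smallest n: sample A with n = 0.528.

sample A, n = 0.528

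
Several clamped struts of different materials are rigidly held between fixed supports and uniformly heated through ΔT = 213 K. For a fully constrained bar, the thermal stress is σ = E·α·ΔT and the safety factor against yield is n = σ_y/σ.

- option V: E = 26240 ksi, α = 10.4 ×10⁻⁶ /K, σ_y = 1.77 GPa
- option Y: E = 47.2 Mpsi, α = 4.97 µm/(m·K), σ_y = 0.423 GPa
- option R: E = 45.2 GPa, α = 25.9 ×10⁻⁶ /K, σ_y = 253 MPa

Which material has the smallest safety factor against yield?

option R

Converting E to GPa, α to ×10⁻⁶/K, σ_y to MPa, then σ and n for each:
  option V: E = 180.9, α = 10.4, σ_y = 1770 → σ = 401 MPa, n = 4.42
  option Y: E = 325.4, α = 4.97, σ_y = 423.0 → σ = 345 MPa, n = 1.23
  option R: E = 45.20, α = 25.9, σ_y = 253.0 → σ = 249 MPa, n = 1.01
Smallest n: option R with n = 1.01.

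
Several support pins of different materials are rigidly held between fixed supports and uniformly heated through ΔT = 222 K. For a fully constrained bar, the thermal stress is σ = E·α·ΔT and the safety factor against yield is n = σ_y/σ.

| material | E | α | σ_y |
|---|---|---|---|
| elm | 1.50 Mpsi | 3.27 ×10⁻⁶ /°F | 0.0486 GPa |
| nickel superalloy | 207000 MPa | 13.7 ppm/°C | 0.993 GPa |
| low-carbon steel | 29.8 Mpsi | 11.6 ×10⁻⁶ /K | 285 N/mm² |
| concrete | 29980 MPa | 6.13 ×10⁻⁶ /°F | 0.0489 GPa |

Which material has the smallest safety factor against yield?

low-carbon steel

In consistent units (E in GPa, α in ×10⁻⁶/K, σ_y in MPa):
  elm: E = 10.34, α = 5.89, σ_y = 48.60 → σ = 13.5 MPa, n = 3.60
  nickel superalloy: E = 207.0, α = 13.7, σ_y = 993.0 → σ = 630 MPa, n = 1.58
  low-carbon steel: E = 205.5, α = 11.6, σ_y = 285.0 → σ = 529 MPa, n = 0.539
  concrete: E = 29.98, α = 11.0, σ_y = 48.90 → σ = 73.4 MPa, n = 0.666
Low-carbon steel has the lowest safety factor, n = 0.539.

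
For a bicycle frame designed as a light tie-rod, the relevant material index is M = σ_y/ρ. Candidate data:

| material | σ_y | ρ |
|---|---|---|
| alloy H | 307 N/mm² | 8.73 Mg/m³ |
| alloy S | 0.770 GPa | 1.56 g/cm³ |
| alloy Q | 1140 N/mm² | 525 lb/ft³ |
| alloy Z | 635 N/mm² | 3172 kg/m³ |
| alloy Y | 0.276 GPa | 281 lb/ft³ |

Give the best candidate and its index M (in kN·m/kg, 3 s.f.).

In SI units:
  alloy H: σ_y = 307.0 MPa, ρ = 8730 kg/m³
  alloy S: σ_y = 770.0 MPa, ρ = 1560 kg/m³
  alloy Q: σ_y = 1140 MPa, ρ = 8410 kg/m³
  alloy Z: σ_y = 635.0 MPa, ρ = 3172 kg/m³
  alloy Y: σ_y = 276.0 MPa, ρ = 4501 kg/m³
  alloy S: M = 494 kN·m/kg
  alloy Z: M = 200 kN·m/kg
  alloy Q: M = 136 kN·m/kg
  alloy Y: M = 61.3 kN·m/kg
  alloy H: M = 35.2 kN·m/kg
The maximum is for alloy S.

alloy S, M = 494 kN·m/kg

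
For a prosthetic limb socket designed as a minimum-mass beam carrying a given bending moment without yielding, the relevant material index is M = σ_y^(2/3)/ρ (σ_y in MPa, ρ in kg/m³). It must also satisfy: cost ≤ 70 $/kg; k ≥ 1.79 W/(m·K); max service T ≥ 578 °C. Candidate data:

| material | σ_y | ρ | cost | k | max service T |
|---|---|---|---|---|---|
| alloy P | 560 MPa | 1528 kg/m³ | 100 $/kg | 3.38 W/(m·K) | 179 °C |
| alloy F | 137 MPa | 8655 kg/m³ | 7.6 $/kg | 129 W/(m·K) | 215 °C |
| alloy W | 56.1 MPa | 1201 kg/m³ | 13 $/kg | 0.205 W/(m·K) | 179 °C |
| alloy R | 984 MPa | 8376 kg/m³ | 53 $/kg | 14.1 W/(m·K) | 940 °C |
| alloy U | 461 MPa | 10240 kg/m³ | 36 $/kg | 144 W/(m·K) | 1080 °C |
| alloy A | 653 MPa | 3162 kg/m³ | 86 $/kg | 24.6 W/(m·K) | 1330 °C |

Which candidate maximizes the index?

Screen on constraints: cost ≤ 70 $/kg; k ≥ 1.79 W/(m·K); max service T ≥ 578 °C. Survivors: alloy R, alloy U.
Per-candidate index values:
  alloy R: M = 11.8×10⁻³
  alloy U: M = 5.83×10⁻³
Alloy R has the largest M.

alloy R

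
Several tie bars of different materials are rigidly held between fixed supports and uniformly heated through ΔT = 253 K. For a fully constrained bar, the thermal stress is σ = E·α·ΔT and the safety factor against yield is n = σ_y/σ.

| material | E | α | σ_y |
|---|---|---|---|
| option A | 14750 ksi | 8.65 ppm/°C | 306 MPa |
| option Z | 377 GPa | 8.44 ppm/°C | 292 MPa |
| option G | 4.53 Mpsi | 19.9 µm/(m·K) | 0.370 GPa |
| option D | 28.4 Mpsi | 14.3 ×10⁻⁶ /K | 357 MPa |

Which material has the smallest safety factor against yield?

In consistent units (E in GPa, α in ×10⁻⁶/K, σ_y in MPa):
  option A: E = 101.7, α = 8.65, σ_y = 306.0 → σ = 223 MPa, n = 1.37
  option Z: E = 377.0, α = 8.44, σ_y = 292.0 → σ = 805 MPa, n = 0.363
  option G: E = 31.23, α = 19.9, σ_y = 370.0 → σ = 157 MPa, n = 2.35
  option D: E = 195.8, α = 14.3, σ_y = 357.0 → σ = 708 MPa, n = 0.504
Option Z has the lowest safety factor, n = 0.363.

option Z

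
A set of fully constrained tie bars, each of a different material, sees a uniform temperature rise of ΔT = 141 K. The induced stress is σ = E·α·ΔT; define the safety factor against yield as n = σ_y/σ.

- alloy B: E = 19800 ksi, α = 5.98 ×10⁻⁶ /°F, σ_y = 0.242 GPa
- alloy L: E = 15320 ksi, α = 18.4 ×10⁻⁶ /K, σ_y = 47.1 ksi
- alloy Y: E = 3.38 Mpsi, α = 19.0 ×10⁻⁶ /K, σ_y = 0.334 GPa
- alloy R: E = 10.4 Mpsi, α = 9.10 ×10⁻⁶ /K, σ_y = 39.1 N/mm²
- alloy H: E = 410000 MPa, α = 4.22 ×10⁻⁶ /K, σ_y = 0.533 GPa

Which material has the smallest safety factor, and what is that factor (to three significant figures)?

Converting E to GPa, α to ×10⁻⁶/K, σ_y to MPa, then σ and n for each:
  alloy B: E = 136.5, α = 10.8, σ_y = 242.0 → σ = 207 MPa, n = 1.17
  alloy L: E = 105.6, α = 18.4, σ_y = 324.7 → σ = 274 MPa, n = 1.19
  alloy Y: E = 23.30, α = 19.0, σ_y = 334.0 → σ = 62.4 MPa, n = 5.35
  alloy R: E = 71.71, α = 9.10, σ_y = 39.10 → σ = 92.0 MPa, n = 0.425
  alloy H: E = 410.0, α = 4.22, σ_y = 533.0 → σ = 244 MPa, n = 2.18
The minimum is alloy R at n = 0.425.

alloy R, n = 0.425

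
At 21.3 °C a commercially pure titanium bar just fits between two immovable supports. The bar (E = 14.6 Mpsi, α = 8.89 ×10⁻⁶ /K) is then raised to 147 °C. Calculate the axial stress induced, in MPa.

E = 14.6 Mpsi = 100.7 GPa.
ΔT = 125.7 K. Constrained thermal stress σ = E·α·ΔT = 100.7×10³ MPa × 8.89×10⁻⁶ × 125.7 = 112 MPa (compressive).

112 MPa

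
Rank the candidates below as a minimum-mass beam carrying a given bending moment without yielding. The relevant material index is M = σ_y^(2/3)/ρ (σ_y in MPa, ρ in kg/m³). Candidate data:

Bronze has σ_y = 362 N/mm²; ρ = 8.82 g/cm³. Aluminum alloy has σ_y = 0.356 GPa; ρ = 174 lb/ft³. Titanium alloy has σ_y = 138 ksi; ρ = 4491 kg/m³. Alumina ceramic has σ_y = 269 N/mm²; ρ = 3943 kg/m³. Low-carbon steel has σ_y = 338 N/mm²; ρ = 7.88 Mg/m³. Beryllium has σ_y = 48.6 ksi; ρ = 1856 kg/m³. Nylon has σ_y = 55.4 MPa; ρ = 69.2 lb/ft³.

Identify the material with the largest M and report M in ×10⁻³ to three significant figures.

Putting every candidate on a common basis:
  bronze: σ_y = 362.0 MPa, ρ = 8820 kg/m³
  aluminum alloy: σ_y = 356.0 MPa, ρ = 2787 kg/m³
  titanium alloy: σ_y = 951.5 MPa, ρ = 4491 kg/m³
  alumina ceramic: σ_y = 269.0 MPa, ρ = 3943 kg/m³
  low-carbon steel: σ_y = 338.0 MPa, ρ = 7880 kg/m³
  beryllium: σ_y = 335.1 MPa, ρ = 1856 kg/m³
  nylon: σ_y = 55.40 MPa, ρ = 1108 kg/m³
  beryllium: M = 26.0×10⁻³
  titanium alloy: M = 21.5×10⁻³
  aluminum alloy: M = 18.0×10⁻³
  nylon: M = 13.1×10⁻³
  alumina ceramic: M = 10.6×10⁻³
  low-carbon steel: M = 6.16×10⁻³
  bronze: M = 5.76×10⁻³
The maximum is for beryllium.

beryllium, M = 26.0×10⁻³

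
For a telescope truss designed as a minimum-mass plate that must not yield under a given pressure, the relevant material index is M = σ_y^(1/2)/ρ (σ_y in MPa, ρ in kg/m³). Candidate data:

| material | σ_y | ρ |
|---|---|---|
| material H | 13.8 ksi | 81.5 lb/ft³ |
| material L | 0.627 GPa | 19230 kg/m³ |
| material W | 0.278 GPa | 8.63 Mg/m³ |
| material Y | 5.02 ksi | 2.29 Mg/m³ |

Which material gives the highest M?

material H

Normalizing units and computing the index:
  material H: σ_y = 95.15 MPa, ρ = 1306 kg/m³
  material L: σ_y = 627.0 MPa, ρ = 19230 kg/m³
  material W: σ_y = 278.0 MPa, ρ = 8630 kg/m³
  material Y: σ_y = 34.61 MPa, ρ = 2290 kg/m³
  material H: M = 7.47×10⁻³
  material Y: M = 2.57×10⁻³
  material W: M = 1.93×10⁻³
  material L: M = 1.30×10⁻³
Material H ranks first.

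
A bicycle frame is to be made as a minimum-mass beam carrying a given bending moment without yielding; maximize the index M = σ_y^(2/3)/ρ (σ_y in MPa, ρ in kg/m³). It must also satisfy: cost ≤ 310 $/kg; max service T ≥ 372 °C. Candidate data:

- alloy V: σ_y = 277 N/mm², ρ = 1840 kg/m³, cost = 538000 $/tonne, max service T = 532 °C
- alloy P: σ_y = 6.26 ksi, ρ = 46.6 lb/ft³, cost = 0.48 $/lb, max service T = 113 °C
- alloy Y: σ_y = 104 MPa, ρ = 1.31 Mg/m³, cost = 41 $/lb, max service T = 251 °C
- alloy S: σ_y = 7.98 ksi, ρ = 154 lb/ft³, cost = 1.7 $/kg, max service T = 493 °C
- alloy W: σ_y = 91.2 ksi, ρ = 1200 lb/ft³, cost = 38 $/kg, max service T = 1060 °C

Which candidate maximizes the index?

alloy S

Screen on constraints: cost ≤ 310 $/kg; max service T ≥ 372 °C. Survivors: alloy S, alloy W.
In SI units:
  alloy S: σ_y = 55.02 MPa, ρ = 2467 kg/m³
  alloy W: σ_y = 628.8 MPa, ρ = 19220 kg/m³
  alloy S: M = 5.86×10⁻³
  alloy W: M = 3.82×10⁻³
Alloy S has the largest M.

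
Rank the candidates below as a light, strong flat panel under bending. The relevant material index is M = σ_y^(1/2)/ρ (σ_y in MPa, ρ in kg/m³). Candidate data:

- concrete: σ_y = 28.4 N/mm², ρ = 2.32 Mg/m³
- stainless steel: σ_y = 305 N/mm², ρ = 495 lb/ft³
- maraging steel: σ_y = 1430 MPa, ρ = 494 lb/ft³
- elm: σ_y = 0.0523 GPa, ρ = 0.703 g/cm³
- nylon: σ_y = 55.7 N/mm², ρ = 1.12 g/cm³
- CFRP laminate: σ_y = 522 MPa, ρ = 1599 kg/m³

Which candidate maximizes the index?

Putting every candidate on a common basis:
  concrete: σ_y = 28.40 MPa, ρ = 2320 kg/m³
  stainless steel: σ_y = 305.0 MPa, ρ = 7929 kg/m³
  maraging steel: σ_y = 1430 MPa, ρ = 7913 kg/m³
  elm: σ_y = 52.30 MPa, ρ = 703.0 kg/m³
  nylon: σ_y = 55.70 MPa, ρ = 1120 kg/m³
  CFRP laminate: σ_y = 522.0 MPa, ρ = 1599 kg/m³
  CFRP laminate: M = 14.3×10⁻³
  elm: M = 10.3×10⁻³
  nylon: M = 6.66×10⁻³
  maraging steel: M = 4.78×10⁻³
  concrete: M = 2.30×10⁻³
  stainless steel: M = 2.20×10⁻³
Highest index: CFRP laminate.

CFRP laminate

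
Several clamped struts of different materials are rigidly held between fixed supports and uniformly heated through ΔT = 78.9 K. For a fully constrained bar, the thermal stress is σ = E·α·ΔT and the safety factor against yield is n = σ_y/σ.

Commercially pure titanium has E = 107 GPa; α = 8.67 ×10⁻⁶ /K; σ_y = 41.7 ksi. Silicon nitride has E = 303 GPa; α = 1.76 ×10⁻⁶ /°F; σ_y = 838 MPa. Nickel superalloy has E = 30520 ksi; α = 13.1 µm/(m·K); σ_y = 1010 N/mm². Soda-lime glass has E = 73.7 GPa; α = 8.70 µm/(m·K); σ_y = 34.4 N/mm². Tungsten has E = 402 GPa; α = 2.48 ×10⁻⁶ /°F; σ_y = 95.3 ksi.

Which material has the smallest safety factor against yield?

Per material, after unit conversion:
  commercially pure titanium: E = 107.0, α = 8.67, σ_y = 287.5 → σ = 73.2 MPa, n = 3.93
  silicon nitride: E = 303.0, α = 3.17, σ_y = 838.0 → σ = 75.7 MPa, n = 11.1
  nickel superalloy: E = 210.4, α = 13.1, σ_y = 1010 → σ = 217 MPa, n = 4.64
  soda-lime glass: E = 73.70, α = 8.70, σ_y = 34.40 → σ = 50.6 MPa, n = 0.680
  tungsten: E = 402.0, α = 4.46, σ_y = 657.1 → σ = 142 MPa, n = 4.64
Soda-lime glass has the lowest safety factor, n = 0.680.

soda-lime glass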